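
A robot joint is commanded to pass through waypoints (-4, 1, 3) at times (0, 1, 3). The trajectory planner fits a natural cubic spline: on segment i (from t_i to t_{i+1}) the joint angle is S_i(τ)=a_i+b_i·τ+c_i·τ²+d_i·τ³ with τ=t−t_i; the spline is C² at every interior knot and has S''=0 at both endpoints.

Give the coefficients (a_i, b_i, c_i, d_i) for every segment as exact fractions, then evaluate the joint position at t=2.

Δ: Δ0=5, Δ1=1
row 1: diag=6, rhs=-24; c'=1/3, d'=-4
back: M1=-4
M: M0=0, M1=-4, M2=0
seg 0: a=-4, c=M0/2=0, d=(M1−M0)/(6·1)=-2/3, b=Δ0−h0·(2M0+M1)/6=17/3
seg 1: a=1, c=M1/2=-2, d=(M2−M1)/(6·2)=1/3, b=Δ1−h1·(2M1+M2)/6=11/3
t_q=2 → seg 1, τ=1; S=1+11/3·τ+-2·τ²+1/3·τ³=3

  seg 0: a=-4 b=17/3 c=0 d=-2/3
  seg 1: a=1 b=11/3 c=-2 d=1/3
S(2) = 3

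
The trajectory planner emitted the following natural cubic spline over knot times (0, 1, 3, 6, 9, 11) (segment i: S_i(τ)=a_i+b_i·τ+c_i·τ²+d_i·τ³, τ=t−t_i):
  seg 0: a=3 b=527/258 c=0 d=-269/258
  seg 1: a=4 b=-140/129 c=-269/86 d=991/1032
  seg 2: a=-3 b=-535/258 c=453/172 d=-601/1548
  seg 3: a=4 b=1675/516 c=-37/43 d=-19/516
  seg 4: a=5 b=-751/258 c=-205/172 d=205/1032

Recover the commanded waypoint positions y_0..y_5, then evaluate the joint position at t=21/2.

y_0 = S_0(0) = a_0 = 3
y_1 = S_1(0) = a_1 = 4
y_2 = S_2(0) = a_2 = -3
y_3 = S_3(0) = a_3 = 4
y_4 = S_4(0) = a_4 = 5
y_5 = S_4(2) = -4
t_q=21/2 is in segment 4 (τ=3/2); S_4(τ)=-3791/2752

y_0=3 y_1=4 y_2=-3 y_3=4 y_4=5 y_5=-4
S(21/2) = -3791/2752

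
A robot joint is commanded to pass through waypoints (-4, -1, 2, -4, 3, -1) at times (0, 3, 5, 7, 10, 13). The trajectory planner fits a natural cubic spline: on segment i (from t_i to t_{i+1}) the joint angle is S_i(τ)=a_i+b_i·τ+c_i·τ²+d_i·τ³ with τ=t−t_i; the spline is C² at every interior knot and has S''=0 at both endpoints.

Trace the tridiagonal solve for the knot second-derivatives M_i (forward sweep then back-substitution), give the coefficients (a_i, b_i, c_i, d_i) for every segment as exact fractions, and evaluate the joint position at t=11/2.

  seg 0: a=-4 b=311/884 c=0 d=191/2652
  seg 1: a=-1 b=1015/442 c=573/884 d=-925/1768
  seg 2: a=2 b=-307/221 c=-1101/442 d=745/884
  seg 3: a=-4 b=-274/221 c=567/221 d=-2734/5967
  seg 4: a=3 b=394/221 c=-1033/663 d=1033/5967
S(11/2) = 5573/7072

Δ: Δ0=1, Δ1=3/2, Δ2=-3, Δ3=7/3, Δ4=-4/3
row 1: diag=10, rhs=3; c'=1/5, d'=3/10
row 2: denom=8−2·1/5=38/5; d'=(-27−2·3/10)/(38/5)=-69/19
row 3: denom=10−2·5/19=180/19; d'=(32−2·-69/19)/(180/19)=373/90
row 4: denom=12−3·19/60=221/20; d'=(-22−3·373/90)/(221/20)=-2066/663
back: M4=-2066/663
back: M3=373/90−19/60·-2066/663=1134/221
back: M2=-69/19−5/19·1134/221=-1101/221
back: M1=3/10−1/5·-1101/221=573/442
M: M0=0, M1=573/442, M2=-1101/221, M3=1134/221, M4=-2066/663, M5=0
seg 0: a=-4, c=M0/2=0, d=(M1−M0)/(6·3)=191/2652, b=Δ0−h0·(2M0+M1)/6=311/884
seg 1: a=-1, c=M1/2=573/884, d=(M2−M1)/(6·2)=-925/1768, b=Δ1−h1·(2M1+M2)/6=1015/442
seg 2: a=2, c=M2/2=-1101/442, d=(M3−M2)/(6·2)=745/884, b=Δ2−h2·(2M2+M3)/6=-307/221
seg 3: a=-4, c=M3/2=567/221, d=(M4−M3)/(6·3)=-2734/5967, b=Δ3−h3·(2M3+M4)/6=-274/221
seg 4: a=3, c=M4/2=-1033/663, d=(M5−M4)/(6·3)=1033/5967, b=Δ4−h4·(2M4+M5)/6=394/221
t_q=11/2 → seg 2, τ=1/2; S=2+-307/221·τ+-1101/442·τ²+745/884·τ³=5573/7072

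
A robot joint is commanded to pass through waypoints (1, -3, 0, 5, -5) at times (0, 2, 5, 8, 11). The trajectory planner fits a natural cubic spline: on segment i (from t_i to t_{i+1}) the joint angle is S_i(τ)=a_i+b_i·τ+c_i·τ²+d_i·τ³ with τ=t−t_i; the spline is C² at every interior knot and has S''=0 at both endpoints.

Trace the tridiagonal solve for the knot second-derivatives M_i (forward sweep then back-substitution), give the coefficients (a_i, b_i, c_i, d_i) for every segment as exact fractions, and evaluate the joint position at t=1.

  seg 0: a=1 b=-526/207 c=0 d=28/207
  seg 1: a=-3 b=-190/207 c=56/69 d=-107/1863
  seg 2: a=0 b=497/207 c=61/207 d=-335/1863
  seg 3: a=5 b=-142/207 c=-274/207 d=274/1863
S(1) = -97/69

Δ: Δ0=-2, Δ1=1, Δ2=5/3, Δ3=-10/3
row 1: diag=10, rhs=18; c'=3/10, d'=9/5
row 2: denom=12−3·3/10=111/10; d'=(4−3·9/5)/(111/10)=-14/111
row 3: denom=12−3·10/37=414/37; d'=(-30−3·-14/111)/(414/37)=-548/207
back: M3=-548/207
back: M2=-14/111−10/37·-548/207=122/207
back: M1=9/5−3/10·122/207=112/69
M: M0=0, M1=112/69, M2=122/207, M3=-548/207, M4=0
seg 0: a=1, c=M0/2=0, d=(M1−M0)/(6·2)=28/207, b=Δ0−h0·(2M0+M1)/6=-526/207
seg 1: a=-3, c=M1/2=56/69, d=(M2−M1)/(6·3)=-107/1863, b=Δ1−h1·(2M1+M2)/6=-190/207
seg 2: a=0, c=M2/2=61/207, d=(M3−M2)/(6·3)=-335/1863, b=Δ2−h2·(2M2+M3)/6=497/207
seg 3: a=5, c=M3/2=-274/207, d=(M4−M3)/(6·3)=274/1863, b=Δ3−h3·(2M3+M4)/6=-142/207
t_q=1 → seg 0, τ=1; S=1+-526/207·τ+0·τ²+28/207·τ³=-97/69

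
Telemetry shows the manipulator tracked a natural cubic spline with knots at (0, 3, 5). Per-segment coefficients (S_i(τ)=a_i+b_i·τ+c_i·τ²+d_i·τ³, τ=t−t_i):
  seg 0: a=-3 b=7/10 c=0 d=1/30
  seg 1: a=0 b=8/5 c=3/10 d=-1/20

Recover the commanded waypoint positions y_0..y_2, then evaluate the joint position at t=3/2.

y_0 = S_0(0) = a_0 = -3
y_1 = S_1(0) = a_1 = 0
y_2 = S_1(2) = 4
t_q=3/2 is in segment 0 (τ=3/2); S_0(τ)=-147/80

y_0=-3 y_1=0 y_2=4
S(3/2) = -147/80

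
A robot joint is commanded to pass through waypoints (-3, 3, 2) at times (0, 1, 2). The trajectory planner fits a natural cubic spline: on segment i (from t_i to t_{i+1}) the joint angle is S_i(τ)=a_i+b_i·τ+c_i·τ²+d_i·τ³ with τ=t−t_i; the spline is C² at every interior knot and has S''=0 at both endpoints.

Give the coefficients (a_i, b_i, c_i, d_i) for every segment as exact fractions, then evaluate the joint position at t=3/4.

  seg 0: a=-3 b=31/4 c=0 d=-7/4
  seg 1: a=3 b=5/2 c=-21/4 d=7/4
S(3/4) = 531/256

Δ: Δ0=6, Δ1=-1
row 1: diag=4, rhs=-42; c'=1/4, d'=-21/2
back: M1=-21/2
M: M0=0, M1=-21/2, M2=0
seg 0: a=-3, c=M0/2=0, d=(M1−M0)/(6·1)=-7/4, b=Δ0−h0·(2M0+M1)/6=31/4
seg 1: a=3, c=M1/2=-21/4, d=(M2−M1)/(6·1)=7/4, b=Δ1−h1·(2M1+M2)/6=5/2
t_q=3/4 → seg 0, τ=3/4; S=-3+31/4·τ+0·τ²+-7/4·τ³=531/256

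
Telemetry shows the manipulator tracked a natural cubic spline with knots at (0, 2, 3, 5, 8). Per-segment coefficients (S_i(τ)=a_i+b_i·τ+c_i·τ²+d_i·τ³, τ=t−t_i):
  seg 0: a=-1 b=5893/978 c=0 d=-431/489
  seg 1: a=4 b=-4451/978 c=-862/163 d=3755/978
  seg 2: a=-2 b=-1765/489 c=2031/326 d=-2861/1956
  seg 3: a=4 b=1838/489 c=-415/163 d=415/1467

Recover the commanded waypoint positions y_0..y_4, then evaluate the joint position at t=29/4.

y_0=-1 y_1=4 y_2=-2 y_3=4 y_4=0
S(29/4) = 29107/10432

y_0 = S_0(0) = a_0 = -1
y_1 = S_1(0) = a_1 = 4
y_2 = S_2(0) = a_2 = -2
y_3 = S_3(0) = a_3 = 4
y_4 = S_3(3) = 0
t_q=29/4 is in segment 3 (τ=9/4); S_3(τ)=29107/10432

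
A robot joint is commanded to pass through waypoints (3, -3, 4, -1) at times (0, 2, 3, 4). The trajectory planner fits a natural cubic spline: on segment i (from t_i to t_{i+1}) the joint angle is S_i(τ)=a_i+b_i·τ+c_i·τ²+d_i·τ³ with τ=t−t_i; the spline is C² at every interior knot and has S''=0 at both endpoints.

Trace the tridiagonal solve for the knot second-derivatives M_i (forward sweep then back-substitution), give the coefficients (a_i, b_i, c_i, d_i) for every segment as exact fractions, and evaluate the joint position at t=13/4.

Δ: Δ0=-3, Δ1=7, Δ2=-5
row 1: diag=6, rhs=60; c'=1/6, d'=10
row 2: denom=4−1·1/6=23/6; d'=(-72−1·10)/(23/6)=-492/23
back: M2=-492/23
back: M1=10−1/6·-492/23=312/23
M: M0=0, M1=312/23, M2=-492/23, M3=0
seg 0: a=3, c=M0/2=0, d=(M1−M0)/(6·2)=26/23, b=Δ0−h0·(2M0+M1)/6=-173/23
seg 1: a=-3, c=M1/2=156/23, d=(M2−M1)/(6·1)=-134/23, b=Δ1−h1·(2M1+M2)/6=139/23
seg 2: a=4, c=M2/2=-246/23, d=(M3−M2)/(6·1)=82/23, b=Δ2−h2·(2M2+M3)/6=49/23
t_q=13/4 → seg 2, τ=1/4; S=4+49/23·τ+-246/23·τ²+82/23·τ³=2885/736

  seg 0: a=3 b=-173/23 c=0 d=26/23
  seg 1: a=-3 b=139/23 c=156/23 d=-134/23
  seg 2: a=4 b=49/23 c=-246/23 d=82/23
S(13/4) = 2885/736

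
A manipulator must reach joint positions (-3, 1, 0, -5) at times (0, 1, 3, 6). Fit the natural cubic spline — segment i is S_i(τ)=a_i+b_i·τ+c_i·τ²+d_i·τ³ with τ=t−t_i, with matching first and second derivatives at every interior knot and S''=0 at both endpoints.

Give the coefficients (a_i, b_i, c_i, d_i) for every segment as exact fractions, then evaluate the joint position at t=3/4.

Δ: Δ0=4, Δ1=-1/2, Δ2=-5/3
row 1: diag=6, rhs=-27; c'=1/3, d'=-9/2
row 2: denom=10−2·1/3=28/3; d'=(-7−2·-9/2)/(28/3)=3/14
back: M2=3/14
back: M1=-9/2−1/3·3/14=-32/7
M: M0=0, M1=-32/7, M2=3/14, M3=0
seg 0: a=-3, c=M0/2=0, d=(M1−M0)/(6·1)=-16/21, b=Δ0−h0·(2M0+M1)/6=100/21
seg 1: a=1, c=M1/2=-16/7, d=(M2−M1)/(6·2)=67/168, b=Δ1−h1·(2M1+M2)/6=52/21
seg 2: a=0, c=M2/2=3/28, d=(M3−M2)/(6·3)=-1/84, b=Δ2−h2·(2M2+M3)/6=-79/42
t_q=3/4 → seg 0, τ=3/4; S=-3+100/21·τ+0·τ²+-16/21·τ³=1/4

  seg 0: a=-3 b=100/21 c=0 d=-16/21
  seg 1: a=1 b=52/21 c=-16/7 d=67/168
  seg 2: a=0 b=-79/42 c=3/28 d=-1/84
S(3/4) = 1/4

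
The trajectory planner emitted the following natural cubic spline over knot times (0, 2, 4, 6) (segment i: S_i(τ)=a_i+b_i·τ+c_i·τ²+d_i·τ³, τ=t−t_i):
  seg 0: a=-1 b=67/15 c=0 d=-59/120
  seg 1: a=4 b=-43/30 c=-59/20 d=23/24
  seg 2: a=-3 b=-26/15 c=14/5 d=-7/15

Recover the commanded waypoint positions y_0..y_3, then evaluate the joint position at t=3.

y_0=-1 y_1=4 y_2=-3 y_3=1
S(3) = 23/40

y_0 = S_0(0) = a_0 = -1
y_1 = S_1(0) = a_1 = 4
y_2 = S_2(0) = a_2 = -3
y_3 = S_2(2) = 1
t_q=3 is in segment 1 (τ=1); S_1(τ)=23/40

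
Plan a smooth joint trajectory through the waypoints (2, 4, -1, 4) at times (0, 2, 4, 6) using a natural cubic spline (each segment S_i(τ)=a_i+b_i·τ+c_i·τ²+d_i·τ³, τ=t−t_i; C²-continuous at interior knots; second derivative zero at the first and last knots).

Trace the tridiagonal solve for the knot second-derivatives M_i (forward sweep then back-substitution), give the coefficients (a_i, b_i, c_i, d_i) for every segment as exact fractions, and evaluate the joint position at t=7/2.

  seg 0: a=2 b=34/15 c=0 d=-19/60
  seg 1: a=4 b=-23/15 c=-19/10 d=17/24
  seg 2: a=-1 b=-19/30 c=47/20 d=-47/120
S(7/2) = -59/320

Δ: Δ0=1, Δ1=-5/2, Δ2=5/2
row 1: diag=8, rhs=-21; c'=1/4, d'=-21/8
row 2: denom=8−2·1/4=15/2; d'=(30−2·-21/8)/(15/2)=47/10
back: M2=47/10
back: M1=-21/8−1/4·47/10=-19/5
M: M0=0, M1=-19/5, M2=47/10, M3=0
seg 0: a=2, c=M0/2=0, d=(M1−M0)/(6·2)=-19/60, b=Δ0−h0·(2M0+M1)/6=34/15
seg 1: a=4, c=M1/2=-19/10, d=(M2−M1)/(6·2)=17/24, b=Δ1−h1·(2M1+M2)/6=-23/15
seg 2: a=-1, c=M2/2=47/20, d=(M3−M2)/(6·2)=-47/120, b=Δ2−h2·(2M2+M3)/6=-19/30
t_q=7/2 → seg 1, τ=3/2; S=4+-23/15·τ+-19/10·τ²+17/24·τ³=-59/320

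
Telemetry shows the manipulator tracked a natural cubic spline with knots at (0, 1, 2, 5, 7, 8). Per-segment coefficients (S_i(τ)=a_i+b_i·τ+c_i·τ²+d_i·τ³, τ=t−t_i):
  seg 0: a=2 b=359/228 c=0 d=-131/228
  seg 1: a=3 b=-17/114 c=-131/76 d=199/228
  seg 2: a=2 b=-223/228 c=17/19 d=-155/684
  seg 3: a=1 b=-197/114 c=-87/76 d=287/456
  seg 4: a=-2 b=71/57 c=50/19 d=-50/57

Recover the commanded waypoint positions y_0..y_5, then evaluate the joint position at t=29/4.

y_0=2 y_1=3 y_2=2 y_3=1 y_4=-2 y_5=1
S(29/4) = -935/608

y_0 = S_0(0) = a_0 = 2
y_1 = S_1(0) = a_1 = 3
y_2 = S_2(0) = a_2 = 2
y_3 = S_3(0) = a_3 = 1
y_4 = S_4(0) = a_4 = -2
y_5 = S_4(1) = 1
t_q=29/4 is in segment 4 (τ=1/4); S_4(τ)=-935/608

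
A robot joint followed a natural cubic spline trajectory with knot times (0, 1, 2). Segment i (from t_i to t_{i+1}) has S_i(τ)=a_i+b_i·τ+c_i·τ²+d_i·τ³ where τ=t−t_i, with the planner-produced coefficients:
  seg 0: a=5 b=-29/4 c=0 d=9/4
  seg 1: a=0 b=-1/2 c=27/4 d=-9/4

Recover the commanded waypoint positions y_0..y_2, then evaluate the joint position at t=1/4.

y_0 = S_0(0) = a_0 = 5
y_1 = S_1(0) = a_1 = 0
y_2 = S_1(1) = 4
t_q=1/4 is in segment 0 (τ=1/4); S_0(τ)=825/256

y_0=5 y_1=0 y_2=4
S(1/4) = 825/256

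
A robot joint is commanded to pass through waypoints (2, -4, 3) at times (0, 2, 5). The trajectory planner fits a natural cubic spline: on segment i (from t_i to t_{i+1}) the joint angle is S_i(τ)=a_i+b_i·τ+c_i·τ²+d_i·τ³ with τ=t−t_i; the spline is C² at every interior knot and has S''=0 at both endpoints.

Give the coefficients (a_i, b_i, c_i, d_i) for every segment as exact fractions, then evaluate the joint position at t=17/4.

  seg 0: a=2 b=-61/15 c=0 d=4/15
  seg 1: a=-4 b=-13/15 c=8/5 d=-8/45
S(17/4) = 1/8

Δ: Δ0=-3, Δ1=7/3
row 1: diag=10, rhs=32; c'=3/10, d'=16/5
back: M1=16/5
M: M0=0, M1=16/5, M2=0
seg 0: a=2, c=M0/2=0, d=(M1−M0)/(6·2)=4/15, b=Δ0−h0·(2M0+M1)/6=-61/15
seg 1: a=-4, c=M1/2=8/5, d=(M2−M1)/(6·3)=-8/45, b=Δ1−h1·(2M1+M2)/6=-13/15
t_q=17/4 → seg 1, τ=9/4; S=-4+-13/15·τ+8/5·τ²+-8/45·τ³=1/8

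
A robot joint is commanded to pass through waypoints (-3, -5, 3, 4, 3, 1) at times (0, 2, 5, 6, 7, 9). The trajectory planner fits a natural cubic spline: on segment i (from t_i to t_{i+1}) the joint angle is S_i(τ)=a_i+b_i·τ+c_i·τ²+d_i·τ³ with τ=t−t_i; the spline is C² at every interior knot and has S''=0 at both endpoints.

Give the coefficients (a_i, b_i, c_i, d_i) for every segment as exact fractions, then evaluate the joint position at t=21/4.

  seg 0: a=-3 b=-9109/4719 c=0 d=2195/9438
  seg 1: a=-5 b=4061/4719 c=2195/1573 d=-32/121
  seg 2: a=3 b=9875/4719 c=-1549/1573 d=-509/4719
  seg 3: a=4 b=-86/429 c=-2058/1573 d=2401/4719
  seg 4: a=3 b=-6091/4719 c=343/1573 d=-343/9438
S(21/4) = 348317/100672

Δ: Δ0=-1, Δ1=8/3, Δ2=1, Δ3=-1, Δ4=-1
row 1: diag=10, rhs=22; c'=3/10, d'=11/5
row 2: denom=8−3·3/10=71/10; d'=(-10−3·11/5)/(71/10)=-166/71
row 3: denom=4−1·10/71=274/71; d'=(-12−1·-166/71)/(274/71)=-343/137
row 4: denom=6−1·71/274=1573/274; d'=(0−1·-343/137)/(1573/274)=686/1573
back: M4=686/1573
back: M3=-343/137−71/274·686/1573=-4116/1573
back: M2=-166/71−10/71·-4116/1573=-3098/1573
back: M1=11/5−3/10·-3098/1573=4390/1573
M: M0=0, M1=4390/1573, M2=-3098/1573, M3=-4116/1573, M4=686/1573, M5=0
seg 0: a=-3, c=M0/2=0, d=(M1−M0)/(6·2)=2195/9438, b=Δ0−h0·(2M0+M1)/6=-9109/4719
seg 1: a=-5, c=M1/2=2195/1573, d=(M2−M1)/(6·3)=-32/121, b=Δ1−h1·(2M1+M2)/6=4061/4719
seg 2: a=3, c=M2/2=-1549/1573, d=(M3−M2)/(6·1)=-509/4719, b=Δ2−h2·(2M2+M3)/6=9875/4719
seg 3: a=4, c=M3/2=-2058/1573, d=(M4−M3)/(6·1)=2401/4719, b=Δ3−h3·(2M3+M4)/6=-86/429
seg 4: a=3, c=M4/2=343/1573, d=(M5−M4)/(6·2)=-343/9438, b=Δ4−h4·(2M4+M5)/6=-6091/4719
t_q=21/4 → seg 2, τ=1/4; S=3+9875/4719·τ+-1549/1573·τ²+-509/4719·τ³=348317/100672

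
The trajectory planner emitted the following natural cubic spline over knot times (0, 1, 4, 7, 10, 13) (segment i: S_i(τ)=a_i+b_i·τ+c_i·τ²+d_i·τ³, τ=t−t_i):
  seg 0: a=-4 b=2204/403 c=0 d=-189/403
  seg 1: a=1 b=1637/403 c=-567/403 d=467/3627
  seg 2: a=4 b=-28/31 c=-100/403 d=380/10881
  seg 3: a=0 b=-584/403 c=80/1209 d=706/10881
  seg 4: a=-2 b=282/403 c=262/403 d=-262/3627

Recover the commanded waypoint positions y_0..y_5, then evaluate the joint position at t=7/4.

y_0 = S_0(0) = a_0 = -4
y_1 = S_1(0) = a_1 = 1
y_2 = S_2(0) = a_2 = 4
y_3 = S_3(0) = a_3 = 0
y_4 = S_4(0) = a_4 = -2
y_5 = S_4(3) = 4
t_q=7/4 is in segment 1 (τ=3/4); S_1(τ)=85357/25792

y_0=-4 y_1=1 y_2=4 y_3=0 y_4=-2 y_5=4
S(7/4) = 85357/25792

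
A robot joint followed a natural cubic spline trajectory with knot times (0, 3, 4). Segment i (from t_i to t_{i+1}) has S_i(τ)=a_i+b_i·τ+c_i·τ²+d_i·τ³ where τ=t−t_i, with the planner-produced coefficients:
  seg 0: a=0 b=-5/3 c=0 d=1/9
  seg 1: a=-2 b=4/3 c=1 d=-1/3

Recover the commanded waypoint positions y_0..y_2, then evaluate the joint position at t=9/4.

y_0 = S_0(0) = a_0 = 0
y_1 = S_1(0) = a_1 = -2
y_2 = S_1(1) = 0
t_q=9/4 is in segment 0 (τ=9/4); S_0(τ)=-159/64

y_0=0 y_1=-2 y_2=0
S(9/4) = -159/64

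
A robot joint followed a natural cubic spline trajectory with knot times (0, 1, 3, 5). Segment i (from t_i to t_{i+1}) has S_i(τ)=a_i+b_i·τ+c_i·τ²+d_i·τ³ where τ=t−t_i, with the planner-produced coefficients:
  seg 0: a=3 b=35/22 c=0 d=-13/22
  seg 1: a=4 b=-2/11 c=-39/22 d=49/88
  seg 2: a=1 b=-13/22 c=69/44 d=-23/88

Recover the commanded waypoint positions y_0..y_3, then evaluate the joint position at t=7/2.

y_0=3 y_1=4 y_2=1 y_3=4
S(7/2) = 749/704

y_0 = S_0(0) = a_0 = 3
y_1 = S_1(0) = a_1 = 4
y_2 = S_2(0) = a_2 = 1
y_3 = S_2(2) = 4
t_q=7/2 is in segment 2 (τ=1/2); S_2(τ)=749/704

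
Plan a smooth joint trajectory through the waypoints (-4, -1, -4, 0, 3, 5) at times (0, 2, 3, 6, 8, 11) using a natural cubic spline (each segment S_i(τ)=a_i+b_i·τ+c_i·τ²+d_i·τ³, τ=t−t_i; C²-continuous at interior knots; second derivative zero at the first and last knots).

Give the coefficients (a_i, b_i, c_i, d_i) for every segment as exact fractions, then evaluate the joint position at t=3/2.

Δ: Δ0=3/2, Δ1=-3, Δ2=4/3, Δ3=3/2, Δ4=2/3
row 1: diag=6, rhs=-27; c'=1/6, d'=-9/2
row 2: denom=8−1·1/6=47/6; d'=(26−1·-9/2)/(47/6)=183/47
row 3: denom=10−3·18/47=416/47; d'=(1−3·183/47)/(416/47)=-251/208
row 4: denom=10−2·47/208=993/104; d'=(-5−2·-251/208)/(993/104)=-269/993
back: M4=-269/993
back: M3=-251/208−47/208·-269/993=-2275/1986
back: M2=183/47−18/47·-2275/1986=1434/331
back: M1=-9/2−1/6·1434/331=-3457/662
M: M0=0, M1=-3457/662, M2=1434/331, M3=-2275/1986, M4=-269/993, M5=0
seg 0: a=-4, c=M0/2=0, d=(M1−M0)/(6·2)=-3457/7944, b=Δ0−h0·(2M0+M1)/6=3218/993
seg 1: a=-1, c=M1/2=-3457/1324, d=(M2−M1)/(6·1)=6325/3972, b=Δ1−h1·(2M1+M2)/6=-3935/1986
seg 2: a=-4, c=M2/2=717/331, d=(M3−M2)/(6·3)=-10879/35748, b=Δ2−h2·(2M2+M3)/6=-9637/3972
seg 3: a=0, c=M3/2=-2275/3972, d=(M4−M3)/(6·2)=193/2648, b=Δ3−h3·(2M3+M4)/6=4675/1986
seg 4: a=3, c=M4/2=-269/1986, d=(M5−M4)/(6·3)=269/17874, b=Δ4−h4·(2M4+M5)/6=931/993
t_q=3/2 → seg 0, τ=3/2; S=-4+3218/993·τ+0·τ²+-3457/7944·τ³=-12873/21184

  seg 0: a=-4 b=3218/993 c=0 d=-3457/7944
  seg 1: a=-1 b=-3935/1986 c=-3457/1324 d=6325/3972
  seg 2: a=-4 b=-9637/3972 c=717/331 d=-10879/35748
  seg 3: a=0 b=4675/1986 c=-2275/3972 d=193/2648
  seg 4: a=3 b=931/993 c=-269/1986 d=269/17874
S(3/2) = -12873/21184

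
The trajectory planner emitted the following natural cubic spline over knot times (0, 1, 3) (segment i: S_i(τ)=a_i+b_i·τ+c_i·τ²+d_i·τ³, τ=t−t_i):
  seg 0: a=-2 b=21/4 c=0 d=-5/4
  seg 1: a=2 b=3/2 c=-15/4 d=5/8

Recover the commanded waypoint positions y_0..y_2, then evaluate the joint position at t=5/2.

y_0=-2 y_1=2 y_2=-5
S(5/2) = -133/64

y_0 = S_0(0) = a_0 = -2
y_1 = S_1(0) = a_1 = 2
y_2 = S_1(2) = -5
t_q=5/2 is in segment 1 (τ=3/2); S_1(τ)=-133/64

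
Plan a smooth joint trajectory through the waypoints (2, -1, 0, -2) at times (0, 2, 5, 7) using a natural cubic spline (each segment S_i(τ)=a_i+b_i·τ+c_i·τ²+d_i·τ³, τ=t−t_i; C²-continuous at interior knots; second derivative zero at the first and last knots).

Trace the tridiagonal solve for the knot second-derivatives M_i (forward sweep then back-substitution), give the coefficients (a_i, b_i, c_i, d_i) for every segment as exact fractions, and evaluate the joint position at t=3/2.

Δ: Δ0=-3/2, Δ1=1/3, Δ2=-1
row 1: diag=10, rhs=11; c'=3/10, d'=11/10
row 2: denom=10−3·3/10=91/10; d'=(-8−3·11/10)/(91/10)=-113/91
back: M2=-113/91
back: M1=11/10−3/10·-113/91=134/91
M: M0=0, M1=134/91, M2=-113/91, M3=0
seg 0: a=2, c=M0/2=0, d=(M1−M0)/(6·2)=67/546, b=Δ0−h0·(2M0+M1)/6=-1087/546
seg 1: a=-1, c=M1/2=67/91, d=(M2−M1)/(6·3)=-19/126, b=Δ1−h1·(2M1+M2)/6=-283/546
seg 2: a=0, c=M2/2=-113/182, d=(M3−M2)/(6·2)=113/1092, b=Δ2−h2·(2M2+M3)/6=-47/273
t_q=3/2 → seg 0, τ=3/2; S=2+-1087/546·τ+0·τ²+67/546·τ³=-119/208

  seg 0: a=2 b=-1087/546 c=0 d=67/546
  seg 1: a=-1 b=-283/546 c=67/91 d=-19/126
  seg 2: a=0 b=-47/273 c=-113/182 d=113/1092
S(3/2) = -119/208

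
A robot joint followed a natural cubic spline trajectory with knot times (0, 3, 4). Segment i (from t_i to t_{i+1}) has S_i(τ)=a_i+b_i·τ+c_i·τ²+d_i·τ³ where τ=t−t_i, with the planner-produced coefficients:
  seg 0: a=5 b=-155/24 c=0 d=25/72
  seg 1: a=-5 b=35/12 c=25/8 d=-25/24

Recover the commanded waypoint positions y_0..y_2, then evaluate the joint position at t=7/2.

y_0=5 y_1=-5 y_2=0
S(7/2) = -185/64

y_0 = S_0(0) = a_0 = 5
y_1 = S_1(0) = a_1 = -5
y_2 = S_1(1) = 0
t_q=7/2 is in segment 1 (τ=1/2); S_1(τ)=-185/64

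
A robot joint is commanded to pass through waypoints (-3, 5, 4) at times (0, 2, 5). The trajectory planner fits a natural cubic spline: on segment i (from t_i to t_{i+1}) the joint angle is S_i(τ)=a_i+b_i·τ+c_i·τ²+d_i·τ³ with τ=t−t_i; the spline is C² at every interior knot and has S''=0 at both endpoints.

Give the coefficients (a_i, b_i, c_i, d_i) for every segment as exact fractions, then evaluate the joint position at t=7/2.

Δ: Δ0=4, Δ1=-1/3
row 1: diag=10, rhs=-26; c'=3/10, d'=-13/5
back: M1=-13/5
M: M0=0, M1=-13/5, M2=0
seg 0: a=-3, c=M0/2=0, d=(M1−M0)/(6·2)=-13/60, b=Δ0−h0·(2M0+M1)/6=73/15
seg 1: a=5, c=M1/2=-13/10, d=(M2−M1)/(6·3)=13/90, b=Δ1−h1·(2M1+M2)/6=34/15
t_q=7/2 → seg 1, τ=3/2; S=5+34/15·τ+-13/10·τ²+13/90·τ³=477/80

  seg 0: a=-3 b=73/15 c=0 d=-13/60
  seg 1: a=5 b=34/15 c=-13/10 d=13/90
S(7/2) = 477/80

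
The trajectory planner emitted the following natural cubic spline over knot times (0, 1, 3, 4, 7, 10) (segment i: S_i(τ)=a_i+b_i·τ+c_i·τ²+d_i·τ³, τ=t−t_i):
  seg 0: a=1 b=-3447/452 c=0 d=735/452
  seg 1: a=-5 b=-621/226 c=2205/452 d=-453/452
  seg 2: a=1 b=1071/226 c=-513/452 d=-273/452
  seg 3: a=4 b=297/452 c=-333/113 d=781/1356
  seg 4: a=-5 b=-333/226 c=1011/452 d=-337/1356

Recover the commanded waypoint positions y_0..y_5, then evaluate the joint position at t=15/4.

y_0 = S_0(0) = a_0 = 1
y_1 = S_1(0) = a_1 = -5
y_2 = S_2(0) = a_2 = 1
y_3 = S_3(0) = a_3 = 4
y_4 = S_4(0) = a_4 = -5
y_5 = S_4(3) = 4
t_q=15/4 is in segment 2 (τ=3/4); S_2(τ)=105905/28928

y_0=1 y_1=-5 y_2=1 y_3=4 y_4=-5 y_5=4
S(15/4) = 105905/28928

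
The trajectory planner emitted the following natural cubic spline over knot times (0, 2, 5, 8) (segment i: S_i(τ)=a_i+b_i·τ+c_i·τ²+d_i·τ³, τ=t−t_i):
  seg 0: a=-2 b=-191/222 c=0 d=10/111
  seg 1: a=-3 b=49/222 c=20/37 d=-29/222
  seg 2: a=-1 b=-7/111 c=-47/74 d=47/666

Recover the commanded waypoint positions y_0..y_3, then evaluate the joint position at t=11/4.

y_0 = S_0(0) = a_0 = -2
y_1 = S_1(0) = a_1 = -3
y_2 = S_2(0) = a_2 = -1
y_3 = S_2(3) = -5
t_q=11/4 is in segment 1 (τ=3/4); S_1(τ)=-12245/4736

y_0=-2 y_1=-3 y_2=-1 y_3=-5
S(11/4) = -12245/4736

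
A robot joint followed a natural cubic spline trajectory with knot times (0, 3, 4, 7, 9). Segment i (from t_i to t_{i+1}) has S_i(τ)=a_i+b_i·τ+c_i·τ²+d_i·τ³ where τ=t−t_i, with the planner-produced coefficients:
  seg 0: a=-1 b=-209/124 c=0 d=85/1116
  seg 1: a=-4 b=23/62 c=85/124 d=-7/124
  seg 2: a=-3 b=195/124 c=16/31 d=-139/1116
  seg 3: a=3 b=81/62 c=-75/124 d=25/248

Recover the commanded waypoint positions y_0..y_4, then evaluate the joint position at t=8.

y_0 = S_0(0) = a_0 = -1
y_1 = S_1(0) = a_1 = -4
y_2 = S_2(0) = a_2 = -3
y_3 = S_3(0) = a_3 = 3
y_4 = S_3(2) = 4
t_q=8 is in segment 3 (τ=1); S_3(τ)=943/248

y_0=-1 y_1=-4 y_2=-3 y_3=3 y_4=4
S(8) = 943/248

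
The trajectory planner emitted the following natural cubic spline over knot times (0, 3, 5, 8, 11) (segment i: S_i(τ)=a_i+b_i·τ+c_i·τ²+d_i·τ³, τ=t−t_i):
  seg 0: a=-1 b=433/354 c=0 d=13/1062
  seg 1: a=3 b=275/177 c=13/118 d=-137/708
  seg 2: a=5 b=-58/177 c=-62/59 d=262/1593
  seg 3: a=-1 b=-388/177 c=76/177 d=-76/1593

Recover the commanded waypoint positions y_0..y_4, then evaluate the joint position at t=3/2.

y_0 = S_0(0) = a_0 = -1
y_1 = S_1(0) = a_1 = 3
y_2 = S_2(0) = a_2 = 5
y_3 = S_3(0) = a_3 = -1
y_4 = S_3(3) = -5
t_q=3/2 is in segment 0 (τ=3/2); S_0(τ)=827/944

y_0=-1 y_1=3 y_2=5 y_3=-1 y_4=-5
S(3/2) = 827/944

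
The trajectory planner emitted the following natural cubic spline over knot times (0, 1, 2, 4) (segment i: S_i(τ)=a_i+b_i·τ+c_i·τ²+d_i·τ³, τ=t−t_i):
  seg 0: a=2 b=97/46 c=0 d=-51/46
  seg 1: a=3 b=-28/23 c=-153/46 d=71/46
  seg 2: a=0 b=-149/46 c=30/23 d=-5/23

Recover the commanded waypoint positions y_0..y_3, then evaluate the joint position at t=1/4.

y_0 = S_0(0) = a_0 = 2
y_1 = S_1(0) = a_1 = 3
y_2 = S_2(0) = a_2 = 0
y_3 = S_2(2) = -3
t_q=1/4 is in segment 0 (τ=1/4); S_0(τ)=7389/2944

y_0=2 y_1=3 y_2=0 y_3=-3
S(1/4) = 7389/2944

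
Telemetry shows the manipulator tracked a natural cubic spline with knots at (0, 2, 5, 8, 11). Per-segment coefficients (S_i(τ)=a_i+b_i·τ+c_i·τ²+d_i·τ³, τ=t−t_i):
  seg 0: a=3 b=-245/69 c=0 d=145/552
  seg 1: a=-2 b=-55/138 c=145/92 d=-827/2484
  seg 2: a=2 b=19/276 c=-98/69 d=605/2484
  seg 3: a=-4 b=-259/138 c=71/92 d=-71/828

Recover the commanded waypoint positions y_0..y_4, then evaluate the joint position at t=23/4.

y_0 = S_0(0) = a_0 = 3
y_1 = S_1(0) = a_1 = -2
y_2 = S_2(0) = a_2 = 2
y_3 = S_3(0) = a_3 = -4
y_4 = S_3(3) = -5
t_q=23/4 is in segment 2 (τ=3/4); S_2(τ)=347/256

y_0=3 y_1=-2 y_2=2 y_3=-4 y_4=-5
S(23/4) = 347/256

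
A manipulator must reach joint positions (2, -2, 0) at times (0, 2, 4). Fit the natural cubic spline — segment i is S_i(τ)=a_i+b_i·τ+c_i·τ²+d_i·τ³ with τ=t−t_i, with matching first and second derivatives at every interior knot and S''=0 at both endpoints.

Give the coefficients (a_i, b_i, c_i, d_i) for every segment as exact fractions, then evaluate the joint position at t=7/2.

  seg 0: a=2 b=-11/4 c=0 d=3/16
  seg 1: a=-2 b=-1/2 c=9/8 d=-3/16
S(7/2) = -109/128

Δ: Δ0=-2, Δ1=1
row 1: diag=8, rhs=18; c'=1/4, d'=9/4
back: M1=9/4
M: M0=0, M1=9/4, M2=0
seg 0: a=2, c=M0/2=0, d=(M1−M0)/(6·2)=3/16, b=Δ0−h0·(2M0+M1)/6=-11/4
seg 1: a=-2, c=M1/2=9/8, d=(M2−M1)/(6·2)=-3/16, b=Δ1−h1·(2M1+M2)/6=-1/2
t_q=7/2 → seg 1, τ=3/2; S=-2+-1/2·τ+9/8·τ²+-3/16·τ³=-109/128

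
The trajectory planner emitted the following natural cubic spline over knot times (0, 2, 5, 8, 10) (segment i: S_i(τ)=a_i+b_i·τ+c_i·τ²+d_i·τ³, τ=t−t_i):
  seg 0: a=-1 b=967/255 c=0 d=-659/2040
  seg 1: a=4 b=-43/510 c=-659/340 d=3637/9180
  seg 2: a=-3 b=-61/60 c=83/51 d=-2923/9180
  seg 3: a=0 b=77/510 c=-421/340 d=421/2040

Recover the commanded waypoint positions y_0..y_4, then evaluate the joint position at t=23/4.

y_0 = S_0(0) = a_0 = -1
y_1 = S_1(0) = a_1 = 4
y_2 = S_2(0) = a_2 = -3
y_3 = S_3(0) = a_3 = 0
y_4 = S_3(2) = -3
t_q=23/4 is in segment 2 (τ=3/4); S_2(τ)=-12975/4352

y_0=-1 y_1=4 y_2=-3 y_3=0 y_4=-3
S(23/4) = -12975/4352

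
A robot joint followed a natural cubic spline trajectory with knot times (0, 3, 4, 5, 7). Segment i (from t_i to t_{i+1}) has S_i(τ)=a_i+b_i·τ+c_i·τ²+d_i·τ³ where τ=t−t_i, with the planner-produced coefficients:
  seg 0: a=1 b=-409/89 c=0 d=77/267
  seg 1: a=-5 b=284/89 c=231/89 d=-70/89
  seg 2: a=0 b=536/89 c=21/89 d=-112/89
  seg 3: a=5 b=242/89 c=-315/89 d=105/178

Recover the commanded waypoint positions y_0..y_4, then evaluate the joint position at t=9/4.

y_0=1 y_1=-5 y_2=0 y_3=5 y_4=1
S(9/4) = -34489/5696

y_0 = S_0(0) = a_0 = 1
y_1 = S_1(0) = a_1 = -5
y_2 = S_2(0) = a_2 = 0
y_3 = S_3(0) = a_3 = 5
y_4 = S_3(2) = 1
t_q=9/4 is in segment 0 (τ=9/4); S_0(τ)=-34489/5696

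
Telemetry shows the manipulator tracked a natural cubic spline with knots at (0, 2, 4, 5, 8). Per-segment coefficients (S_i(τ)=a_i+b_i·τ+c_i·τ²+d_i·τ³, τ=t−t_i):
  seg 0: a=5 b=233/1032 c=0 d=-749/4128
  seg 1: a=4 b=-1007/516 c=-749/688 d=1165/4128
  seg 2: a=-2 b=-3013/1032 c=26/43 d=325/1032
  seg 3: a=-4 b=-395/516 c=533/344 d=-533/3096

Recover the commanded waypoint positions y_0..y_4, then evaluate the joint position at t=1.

y_0 = S_0(0) = a_0 = 5
y_1 = S_1(0) = a_1 = 4
y_2 = S_2(0) = a_2 = -2
y_3 = S_3(0) = a_3 = -4
y_4 = S_3(3) = 3
t_q=1 is in segment 0 (τ=1); S_0(τ)=6941/1376

y_0=5 y_1=4 y_2=-2 y_3=-4 y_4=3
S(1) = 6941/1376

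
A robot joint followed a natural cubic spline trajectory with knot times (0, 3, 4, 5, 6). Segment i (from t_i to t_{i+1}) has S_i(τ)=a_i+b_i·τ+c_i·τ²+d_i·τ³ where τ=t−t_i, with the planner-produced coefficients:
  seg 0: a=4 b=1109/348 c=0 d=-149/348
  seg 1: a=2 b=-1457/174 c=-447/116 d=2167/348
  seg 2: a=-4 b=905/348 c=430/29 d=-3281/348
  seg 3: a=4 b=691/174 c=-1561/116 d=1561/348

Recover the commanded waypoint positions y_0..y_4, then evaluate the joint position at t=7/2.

y_0 = S_0(0) = a_0 = 4
y_1 = S_1(0) = a_1 = 2
y_2 = S_2(0) = a_2 = -4
y_3 = S_3(0) = a_3 = 4
y_4 = S_3(1) = -1
t_q=7/2 is in segment 1 (τ=1/2); S_1(τ)=-2201/928

y_0=4 y_1=2 y_2=-4 y_3=4 y_4=-1
S(7/2) = -2201/928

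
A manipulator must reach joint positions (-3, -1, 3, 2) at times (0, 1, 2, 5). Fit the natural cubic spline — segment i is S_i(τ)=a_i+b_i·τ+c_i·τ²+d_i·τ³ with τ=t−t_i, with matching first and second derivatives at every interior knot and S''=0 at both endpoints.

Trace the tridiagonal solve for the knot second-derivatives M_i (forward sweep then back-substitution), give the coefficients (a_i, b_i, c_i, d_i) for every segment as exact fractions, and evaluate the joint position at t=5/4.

  seg 0: a=-3 b=125/93 c=0 d=61/93
  seg 1: a=-1 b=308/93 c=61/31 d=-119/93
  seg 2: a=3 b=317/93 c=-58/31 d=58/279
S(5/4) = -137/1984

Δ: Δ0=2, Δ1=4, Δ2=-1/3
row 1: diag=4, rhs=12; c'=1/4, d'=3
row 2: denom=8−1·1/4=31/4; d'=(-26−1·3)/(31/4)=-116/31
back: M2=-116/31
back: M1=3−1/4·-116/31=122/31
M: M0=0, M1=122/31, M2=-116/31, M3=0
seg 0: a=-3, c=M0/2=0, d=(M1−M0)/(6·1)=61/93, b=Δ0−h0·(2M0+M1)/6=125/93
seg 1: a=-1, c=M1/2=61/31, d=(M2−M1)/(6·1)=-119/93, b=Δ1−h1·(2M1+M2)/6=308/93
seg 2: a=3, c=M2/2=-58/31, d=(M3−M2)/(6·3)=58/279, b=Δ2−h2·(2M2+M3)/6=317/93
t_q=5/4 → seg 1, τ=1/4; S=-1+308/93·τ+61/31·τ²+-119/93·τ³=-137/1984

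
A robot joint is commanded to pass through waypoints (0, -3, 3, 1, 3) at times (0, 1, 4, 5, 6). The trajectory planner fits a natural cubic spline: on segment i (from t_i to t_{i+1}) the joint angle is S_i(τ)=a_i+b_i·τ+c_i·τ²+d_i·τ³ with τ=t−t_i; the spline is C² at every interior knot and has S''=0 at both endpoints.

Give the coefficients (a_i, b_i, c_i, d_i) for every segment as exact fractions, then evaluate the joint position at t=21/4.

Δ: Δ0=-3, Δ1=2, Δ2=-2, Δ3=2
row 1: diag=8, rhs=30; c'=3/8, d'=15/4
row 2: denom=8−3·3/8=55/8; d'=(-24−3·15/4)/(55/8)=-282/55
row 3: denom=4−1·8/55=212/55; d'=(24−1·-282/55)/(212/55)=801/106
back: M3=801/106
back: M2=-282/55−8/55·801/106=-330/53
back: M1=15/4−3/8·-330/53=645/106
M: M0=0, M1=645/106, M2=-330/53, M3=801/106, M4=0
seg 0: a=0, c=M0/2=0, d=(M1−M0)/(6·1)=215/212, b=Δ0−h0·(2M0+M1)/6=-851/212
seg 1: a=-3, c=M1/2=645/212, d=(M2−M1)/(6·3)=-145/212, b=Δ1−h1·(2M1+M2)/6=-103/106
seg 2: a=3, c=M2/2=-165/53, d=(M3−M2)/(6·1)=487/212, b=Δ2−h2·(2M2+M3)/6=-251/212
seg 3: a=1, c=M3/2=801/212, d=(M4−M3)/(6·1)=-267/212, b=Δ3−h3·(2M3+M4)/6=-55/106
t_q=21/4 → seg 3, τ=1/4; S=1+-55/106·τ+801/212·τ²+-267/212·τ³=14745/13568

  seg 0: a=0 b=-851/212 c=0 d=215/212
  seg 1: a=-3 b=-103/106 c=645/212 d=-145/212
  seg 2: a=3 b=-251/212 c=-165/53 d=487/212
  seg 3: a=1 b=-55/106 c=801/212 d=-267/212
S(21/4) = 14745/13568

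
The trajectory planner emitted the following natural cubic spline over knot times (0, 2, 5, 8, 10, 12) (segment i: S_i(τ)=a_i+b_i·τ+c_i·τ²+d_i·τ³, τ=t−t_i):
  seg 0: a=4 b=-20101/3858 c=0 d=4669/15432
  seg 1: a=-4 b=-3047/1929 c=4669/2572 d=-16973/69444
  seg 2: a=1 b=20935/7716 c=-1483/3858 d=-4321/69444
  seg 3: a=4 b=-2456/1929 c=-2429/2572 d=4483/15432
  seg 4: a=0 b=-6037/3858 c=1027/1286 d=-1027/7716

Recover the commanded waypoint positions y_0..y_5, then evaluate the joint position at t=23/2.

y_0 = S_0(0) = a_0 = 4
y_1 = S_1(0) = a_1 = -4
y_2 = S_2(0) = a_2 = 1
y_3 = S_3(0) = a_3 = 4
y_4 = S_4(0) = a_4 = 0
y_5 = S_4(2) = -1
t_q=23/2 is in segment 4 (τ=3/2); S_4(τ)=-20567/20576

y_0=4 y_1=-4 y_2=1 y_3=4 y_4=0 y_5=-1
S(23/2) = -20567/20576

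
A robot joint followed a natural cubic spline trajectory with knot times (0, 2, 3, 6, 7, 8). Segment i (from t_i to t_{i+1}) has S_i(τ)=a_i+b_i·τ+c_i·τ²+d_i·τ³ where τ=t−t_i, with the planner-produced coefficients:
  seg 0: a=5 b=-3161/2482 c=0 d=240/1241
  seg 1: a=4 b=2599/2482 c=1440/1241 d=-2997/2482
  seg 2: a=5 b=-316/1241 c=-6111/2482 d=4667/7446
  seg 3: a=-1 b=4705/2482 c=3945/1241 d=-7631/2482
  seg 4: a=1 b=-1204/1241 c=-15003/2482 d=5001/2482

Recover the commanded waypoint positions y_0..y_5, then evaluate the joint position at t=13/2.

y_0=5 y_1=4 y_2=5 y_3=-1 y_4=1 y_5=-4
S(13/2) = 7113/19856

y_0 = S_0(0) = a_0 = 5
y_1 = S_1(0) = a_1 = 4
y_2 = S_2(0) = a_2 = 5
y_3 = S_3(0) = a_3 = -1
y_4 = S_4(0) = a_4 = 1
y_5 = S_4(1) = -4
t_q=13/2 is in segment 3 (τ=1/2); S_3(τ)=7113/19856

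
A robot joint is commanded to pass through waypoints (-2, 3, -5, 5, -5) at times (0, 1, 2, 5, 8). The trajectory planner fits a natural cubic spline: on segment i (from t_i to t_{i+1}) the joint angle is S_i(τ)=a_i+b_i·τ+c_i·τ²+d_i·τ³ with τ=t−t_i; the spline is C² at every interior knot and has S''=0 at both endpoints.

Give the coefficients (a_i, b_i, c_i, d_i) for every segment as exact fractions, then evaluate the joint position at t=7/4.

Δ: Δ0=5, Δ1=-8, Δ2=10/3, Δ3=-10/3
row 1: diag=4, rhs=-78; c'=1/4, d'=-39/2
row 2: denom=8−1·1/4=31/4; d'=(68−1·-39/2)/(31/4)=350/31
row 3: denom=12−3·12/31=336/31; d'=(-40−3·350/31)/(336/31)=-1145/168
back: M3=-1145/168
back: M2=350/31−12/31·-1145/168=195/14
back: M1=-39/2−1/4·195/14=-1287/56
M: M0=0, M1=-1287/56, M2=195/14, M3=-1145/168, M4=0
seg 0: a=-2, c=M0/2=0, d=(M1−M0)/(6·1)=-429/112, b=Δ0−h0·(2M0+M1)/6=989/112
seg 1: a=3, c=M1/2=-1287/112, d=(M2−M1)/(6·1)=689/112, b=Δ1−h1·(2M1+M2)/6=-149/56
seg 2: a=-5, c=M2/2=195/28, d=(M3−M2)/(6·3)=-3485/3024, b=Δ2−h2·(2M2+M3)/6=-115/16
seg 3: a=5, c=M3/2=-1145/336, d=(M4−M3)/(6·3)=1145/3024, b=Δ3−h3·(2M3+M4)/6=195/56
t_q=7/4 → seg 1, τ=3/4; S=3+-149/56·τ+-1287/112·τ²+689/112·τ³=-20529/7168

  seg 0: a=-2 b=989/112 c=0 d=-429/112
  seg 1: a=3 b=-149/56 c=-1287/112 d=689/112
  seg 2: a=-5 b=-115/16 c=195/28 d=-3485/3024
  seg 3: a=5 b=195/56 c=-1145/336 d=1145/3024
S(7/4) = -20529/7168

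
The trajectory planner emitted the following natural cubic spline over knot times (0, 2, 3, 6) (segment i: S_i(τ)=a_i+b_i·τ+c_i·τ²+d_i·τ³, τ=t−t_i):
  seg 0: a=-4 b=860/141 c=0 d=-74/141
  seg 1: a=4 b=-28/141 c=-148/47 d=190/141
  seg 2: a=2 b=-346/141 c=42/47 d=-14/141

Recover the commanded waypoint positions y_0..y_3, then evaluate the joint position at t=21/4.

y_0=-4 y_1=4 y_2=2 y_3=0
S(21/4) = -193/1504

y_0 = S_0(0) = a_0 = -4
y_1 = S_1(0) = a_1 = 4
y_2 = S_2(0) = a_2 = 2
y_3 = S_2(3) = 0
t_q=21/4 is in segment 2 (τ=9/4); S_2(τ)=-193/1504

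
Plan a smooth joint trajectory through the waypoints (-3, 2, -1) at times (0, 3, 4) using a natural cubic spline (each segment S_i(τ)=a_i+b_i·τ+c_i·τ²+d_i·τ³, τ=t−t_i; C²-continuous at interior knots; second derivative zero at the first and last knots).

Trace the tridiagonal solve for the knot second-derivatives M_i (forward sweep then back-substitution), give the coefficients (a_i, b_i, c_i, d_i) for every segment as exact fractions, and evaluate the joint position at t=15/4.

  seg 0: a=-3 b=41/12 c=0 d=-7/36
  seg 1: a=2 b=-11/6 c=-7/4 d=7/12
S(15/4) = -29/256

Δ: Δ0=5/3, Δ1=-3
row 1: diag=8, rhs=-28; c'=1/8, d'=-7/2
back: M1=-7/2
M: M0=0, M1=-7/2, M2=0
seg 0: a=-3, c=M0/2=0, d=(M1−M0)/(6·3)=-7/36, b=Δ0−h0·(2M0+M1)/6=41/12
seg 1: a=2, c=M1/2=-7/4, d=(M2−M1)/(6·1)=7/12, b=Δ1−h1·(2M1+M2)/6=-11/6
t_q=15/4 → seg 1, τ=3/4; S=2+-11/6·τ+-7/4·τ²+7/12·τ³=-29/256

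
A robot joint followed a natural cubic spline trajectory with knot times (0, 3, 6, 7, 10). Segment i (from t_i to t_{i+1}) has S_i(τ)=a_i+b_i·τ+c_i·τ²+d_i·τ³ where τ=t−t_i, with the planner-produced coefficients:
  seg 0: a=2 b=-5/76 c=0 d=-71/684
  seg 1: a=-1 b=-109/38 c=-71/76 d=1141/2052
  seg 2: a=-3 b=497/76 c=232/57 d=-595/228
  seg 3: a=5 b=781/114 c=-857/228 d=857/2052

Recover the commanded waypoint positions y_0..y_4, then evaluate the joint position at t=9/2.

y_0 = S_0(0) = a_0 = 2
y_1 = S_1(0) = a_1 = -1
y_2 = S_2(0) = a_2 = -3
y_3 = S_3(0) = a_3 = 5
y_4 = S_3(3) = 3
t_q=9/2 is in segment 1 (τ=3/2); S_1(τ)=-3361/608

y_0=2 y_1=-1 y_2=-3 y_3=5 y_4=3
S(9/2) = -3361/608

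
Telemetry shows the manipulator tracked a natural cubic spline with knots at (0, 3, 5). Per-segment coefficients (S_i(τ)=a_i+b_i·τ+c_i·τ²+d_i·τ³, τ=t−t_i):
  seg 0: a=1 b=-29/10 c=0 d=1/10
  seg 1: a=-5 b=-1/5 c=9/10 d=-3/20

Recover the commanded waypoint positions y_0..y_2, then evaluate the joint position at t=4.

y_0 = S_0(0) = a_0 = 1
y_1 = S_1(0) = a_1 = -5
y_2 = S_1(2) = -3
t_q=4 is in segment 1 (τ=1); S_1(τ)=-89/20

y_0=1 y_1=-5 y_2=-3
S(4) = -89/20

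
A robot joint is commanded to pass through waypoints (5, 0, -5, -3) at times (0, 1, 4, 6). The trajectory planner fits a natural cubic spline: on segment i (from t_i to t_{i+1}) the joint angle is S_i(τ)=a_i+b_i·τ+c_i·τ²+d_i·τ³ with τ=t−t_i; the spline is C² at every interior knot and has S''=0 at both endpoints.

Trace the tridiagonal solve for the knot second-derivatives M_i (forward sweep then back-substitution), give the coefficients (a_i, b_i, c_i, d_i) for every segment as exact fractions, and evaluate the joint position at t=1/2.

  seg 0: a=5 b=-1141/213 c=0 d=76/213
  seg 1: a=0 b=-913/213 c=76/71 d=-14/213
  seg 2: a=-5 b=77/213 c=34/71 d=-17/213
S(1/2) = 168/71

Δ: Δ0=-5, Δ1=-5/3, Δ2=1
row 1: diag=8, rhs=20; c'=3/8, d'=5/2
row 2: denom=10−3·3/8=71/8; d'=(16−3·5/2)/(71/8)=68/71
back: M2=68/71
back: M1=5/2−3/8·68/71=152/71
M: M0=0, M1=152/71, M2=68/71, M3=0
seg 0: a=5, c=M0/2=0, d=(M1−M0)/(6·1)=76/213, b=Δ0−h0·(2M0+M1)/6=-1141/213
seg 1: a=0, c=M1/2=76/71, d=(M2−M1)/(6·3)=-14/213, b=Δ1−h1·(2M1+M2)/6=-913/213
seg 2: a=-5, c=M2/2=34/71, d=(M3−M2)/(6·2)=-17/213, b=Δ2−h2·(2M2+M3)/6=77/213
t_q=1/2 → seg 0, τ=1/2; S=5+-1141/213·τ+0·τ²+76/213·τ³=168/71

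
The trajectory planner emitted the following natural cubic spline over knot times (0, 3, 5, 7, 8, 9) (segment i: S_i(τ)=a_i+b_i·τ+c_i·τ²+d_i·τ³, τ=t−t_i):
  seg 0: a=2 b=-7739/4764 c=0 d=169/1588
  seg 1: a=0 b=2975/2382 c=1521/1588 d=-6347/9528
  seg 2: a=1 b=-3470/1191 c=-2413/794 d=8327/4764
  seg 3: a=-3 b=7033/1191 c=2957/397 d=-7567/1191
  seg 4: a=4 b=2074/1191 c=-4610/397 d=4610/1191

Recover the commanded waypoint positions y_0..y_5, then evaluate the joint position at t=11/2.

y_0=2 y_1=0 y_2=1 y_3=-3 y_4=4 y_5=-2
S(11/2) = -12679/12704

y_0 = S_0(0) = a_0 = 2
y_1 = S_1(0) = a_1 = 0
y_2 = S_2(0) = a_2 = 1
y_3 = S_3(0) = a_3 = -3
y_4 = S_4(0) = a_4 = 4
y_5 = S_4(1) = -2
t_q=11/2 is in segment 2 (τ=1/2); S_2(τ)=-12679/12704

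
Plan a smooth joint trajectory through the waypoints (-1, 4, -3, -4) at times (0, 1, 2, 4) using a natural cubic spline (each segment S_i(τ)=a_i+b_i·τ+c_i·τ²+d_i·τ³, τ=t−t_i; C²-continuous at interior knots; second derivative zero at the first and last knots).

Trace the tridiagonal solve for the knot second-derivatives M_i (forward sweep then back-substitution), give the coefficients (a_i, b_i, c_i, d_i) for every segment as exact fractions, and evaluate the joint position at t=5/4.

  seg 0: a=-1 b=387/46 c=0 d=-157/46
  seg 1: a=4 b=-42/23 c=-471/46 d=233/46
  seg 2: a=-3 b=-327/46 c=114/23 d=-19/23
S(5/4) = 8781/2944

Δ: Δ0=5, Δ1=-7, Δ2=-1/2
row 1: diag=4, rhs=-72; c'=1/4, d'=-18
row 2: denom=6−1·1/4=23/4; d'=(39−1·-18)/(23/4)=228/23
back: M2=228/23
back: M1=-18−1/4·228/23=-471/23
M: M0=0, M1=-471/23, M2=228/23, M3=0
seg 0: a=-1, c=M0/2=0, d=(M1−M0)/(6·1)=-157/46, b=Δ0−h0·(2M0+M1)/6=387/46
seg 1: a=4, c=M1/2=-471/46, d=(M2−M1)/(6·1)=233/46, b=Δ1−h1·(2M1+M2)/6=-42/23
seg 2: a=-3, c=M2/2=114/23, d=(M3−M2)/(6·2)=-19/23, b=Δ2−h2·(2M2+M3)/6=-327/46
t_q=5/4 → seg 1, τ=1/4; S=4+-42/23·τ+-471/46·τ²+233/46·τ³=8781/2944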